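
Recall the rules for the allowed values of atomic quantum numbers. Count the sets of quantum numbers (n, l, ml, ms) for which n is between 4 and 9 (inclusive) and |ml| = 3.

84

Per-shell orbital counts meeting the constraint:
n=4 → 2; n=5 → 4; n=6 → 6; n=7 → 8; n=8 → 10; n=9 → 12.
Orbitals: 2 + 4 + 6 + 8 + 10 + 12 = 42. Including both spin states (ms = ±1/2) gives 2 × 42 = 84 states.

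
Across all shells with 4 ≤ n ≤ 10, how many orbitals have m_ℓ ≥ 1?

For each n in the range, tally the orbitals obeying m_ℓ ≥ 1:
n=4 → 6; n=5 → 10; n=6 → 15; n=7 → 21; n=8 → 28; n=9 → 36; n=10 → 45.
Total orbitals: 6 + 10 + 15 + 21 + 28 + 36 + 45 = 161.

161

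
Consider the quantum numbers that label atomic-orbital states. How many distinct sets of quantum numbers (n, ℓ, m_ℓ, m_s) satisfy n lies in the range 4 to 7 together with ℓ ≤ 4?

182

Go shell by shell, enumerating (ℓ, m_ℓ) with ℓ ≤ 4:
n=4 → 16; n=5 → 25; n=6 → 25; n=7 → 25.
Orbitals: 16 + 25 + 25 + 25 = 91. Including both spin states (m_s = ±1/2) gives 2 × 91 = 182 states.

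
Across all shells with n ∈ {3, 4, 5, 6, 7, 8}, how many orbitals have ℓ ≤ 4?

125

Per-shell orbital counts meeting the constraint:
n=3 → 9; n=4 → 16; n=5 → 25; n=6 → 25; n=7 → 25; n=8 → 25.
Total orbitals: 9 + 16 + 25 + 25 + 25 + 25 = 125.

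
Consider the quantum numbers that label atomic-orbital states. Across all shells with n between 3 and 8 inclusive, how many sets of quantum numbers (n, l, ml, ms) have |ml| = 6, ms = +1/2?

6

Treat each shell separately and count matching orbitals:
n=7 → 2; n=8 → 4.
Orbitals: 2 + 4 = 6. With ms fixed to +1/2 there is one state per orbital, so 6 states.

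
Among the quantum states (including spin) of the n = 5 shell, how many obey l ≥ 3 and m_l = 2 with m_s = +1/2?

2

Go through l = 0, …, 4 (the values permitted for n = 5).
Per l-value: l=3 → 1; l=4 → 1.
Orbitals: 1 + 1 = 2. With m_s fixed to a single value there is one state per orbital, giving 2 states.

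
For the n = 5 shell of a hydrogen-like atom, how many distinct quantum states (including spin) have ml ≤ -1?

20

Contributions: l=1 → 1; l=2 → 2; l=3 → 3; l=4 → 4.
Orbitals: 1 + 2 + 3 + 4 = 10. Each orbital carries two spin states, so 10 × 2 = 20 states.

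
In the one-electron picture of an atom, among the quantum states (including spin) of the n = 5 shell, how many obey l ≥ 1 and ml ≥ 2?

Go through l = 0, …, 4 (the values permitted for n = 5).
Contributions: l=2 → 1; l=3 → 2; l=4 → 3.
Orbitals: 1 + 2 + 3 = 6. Each orbital carries two spin states, so 6 × 2 = 12 states.

12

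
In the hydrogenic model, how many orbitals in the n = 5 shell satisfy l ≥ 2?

21

Go through l = 0, …, 4 (the values permitted for n = 5).
The (l, ml) pairs meeting l ≥ 2 give: l=2 → 5; l=3 → 7; l=4 → 9.
Total orbitals: 5 + 7 + 9 = 21.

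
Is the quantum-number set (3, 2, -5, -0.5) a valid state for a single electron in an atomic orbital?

No

The magnetic quantum number must satisfy −l ≤ m_l ≤ l. With l = 2, m_l can only be -2, -1, 0, 1, 2, so m_l = -5 is forbidden.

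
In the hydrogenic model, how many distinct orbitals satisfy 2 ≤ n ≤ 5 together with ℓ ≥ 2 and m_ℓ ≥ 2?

10

For each n in the range, tally the orbitals obeying ℓ ≥ 2 and m_ℓ ≥ 2:
n=3 → 1; n=4 → 3; n=5 → 6.
Total orbitals: 1 + 3 + 6 = 10.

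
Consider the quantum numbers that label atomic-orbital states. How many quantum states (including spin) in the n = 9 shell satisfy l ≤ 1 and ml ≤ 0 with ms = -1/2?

The n = 9 shell has l = 0 through 8; check each.
Contributions: l=0 → 1; l=1 → 2.
Orbitals: 1 + 2 = 3. With ms fixed to a single value there is one state per orbital, giving 3 states.

3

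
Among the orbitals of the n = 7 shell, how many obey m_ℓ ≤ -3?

10

For n = 7, ℓ ranges over 0 … 6.
Per ℓ-value: ℓ=3 → 1; ℓ=4 → 2; ℓ=5 → 3; ℓ=6 → 4.
Total orbitals: 1 + 2 + 3 + 4 = 10.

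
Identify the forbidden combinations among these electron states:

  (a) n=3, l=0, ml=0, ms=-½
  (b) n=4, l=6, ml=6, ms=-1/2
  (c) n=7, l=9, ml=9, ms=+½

(b) and (c)

(b) has l = 6 ≥ n = 4, violating 0 ≤ l ≤ n−1.
(c) has l = 9 ≥ n = 7, violating 0 ≤ l ≤ n−1.
The remaining set (a) satisfies all four rules.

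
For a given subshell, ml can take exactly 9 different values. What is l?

ml ranges over 2l+1 integers, so 2l+1 = 9 ⇒ l = 4.

l = 4 (g)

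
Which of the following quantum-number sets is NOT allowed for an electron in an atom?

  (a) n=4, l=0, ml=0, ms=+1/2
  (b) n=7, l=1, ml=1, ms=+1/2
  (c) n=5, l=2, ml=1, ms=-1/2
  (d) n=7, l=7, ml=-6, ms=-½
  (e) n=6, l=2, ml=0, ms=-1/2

(d)

(d) has l = 7 ≥ n = 7, violating 0 ≤ l ≤ n−1.
The remaining sets (a), (b), (c), (e) satisfy all four rules.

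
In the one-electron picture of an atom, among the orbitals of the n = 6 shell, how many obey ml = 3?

The (l, ml) pairs meeting ml = 3 give: l=3 → 1; l=4 → 1; l=5 → 1.
Total orbitals: 1 + 1 + 1 = 3.

3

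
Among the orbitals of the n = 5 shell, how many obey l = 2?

5

With n = 5 the allowed l are 0, 1, …, 4.
Per l-value: l=2 → 5.
Total orbitals: 5.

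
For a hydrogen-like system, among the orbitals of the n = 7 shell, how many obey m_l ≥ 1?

21

For n = 7, l ranges over 0 … 6.
Orbitals with m_l ≥ 1, by l: l=1 → 1; l=2 → 2; l=3 → 3; l=4 → 4; l=5 → 5; l=6 → 6.
Total orbitals: 1 + 2 + 3 + 4 + 5 + 6 = 21.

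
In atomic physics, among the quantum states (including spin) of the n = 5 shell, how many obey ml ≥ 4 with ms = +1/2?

1

With n = 5 the allowed l are 0, 1, …, 4.
Per l-value: l=4 → 1.
Orbitals: 1. With ms fixed to a single value there is one state per orbital, giving 1 state.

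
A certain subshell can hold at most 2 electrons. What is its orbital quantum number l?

2(2l+1) = 2 ⇒ 2l+1 = 1 ⇒ l = 0.

l = 0 (s)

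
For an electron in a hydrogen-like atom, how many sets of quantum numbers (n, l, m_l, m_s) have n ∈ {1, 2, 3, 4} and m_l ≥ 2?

Treat each shell separately and count matching orbitals:
n=3 → 1; n=4 → 3.
Orbitals: 1 + 3 = 4. Including both spin states (m_s = ±1/2) gives 2 × 4 = 8 states.

8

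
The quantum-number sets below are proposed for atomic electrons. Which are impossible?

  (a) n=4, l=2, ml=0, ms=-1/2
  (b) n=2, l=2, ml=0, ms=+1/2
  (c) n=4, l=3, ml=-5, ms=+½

(b) and (c)

(b) has l = 2 ≥ n = 2, violating 0 ≤ l ≤ n−1.
(c) has |ml| = 5 > l = 3, violating −l ≤ ml ≤ l.
The remaining set (a) satisfies all four rules.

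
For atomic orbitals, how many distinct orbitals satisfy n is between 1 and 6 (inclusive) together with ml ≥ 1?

35

Go shell by shell, enumerating (l, ml) with ml ≥ 1:
n=2 → 1; n=3 → 3; n=4 → 6; n=5 → 10; n=6 → 15.
Total orbitals: 1 + 3 + 6 + 10 + 15 = 35.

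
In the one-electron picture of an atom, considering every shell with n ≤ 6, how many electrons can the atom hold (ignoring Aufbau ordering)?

Total orbitals = 1² + 2² + 3² + 4² + 5² + 6² = 91. Doubling for spin gives 182 electrons.

182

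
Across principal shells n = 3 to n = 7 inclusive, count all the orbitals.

135

Shell n has n² orbitals: 3²=9 + 4²=16 + 5²=25 + 6²=36 + 7²=49 = 135 orbitals.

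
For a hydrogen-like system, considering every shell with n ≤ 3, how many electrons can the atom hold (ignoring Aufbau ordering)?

28

Total orbitals = 1² + 2² + 3² = 14. Doubling for spin gives 28 electrons.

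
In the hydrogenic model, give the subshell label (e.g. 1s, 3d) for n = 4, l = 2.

l = 2 corresponds to the letter 'd', so the subshell is 4d.

4d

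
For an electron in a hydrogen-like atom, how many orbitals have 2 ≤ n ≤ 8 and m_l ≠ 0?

Per-shell orbital counts meeting the constraint:
n=2 → 2; n=3 → 6; n=4 → 12; n=5 → 20; n=6 → 30; n=7 → 42; n=8 → 56.
Total orbitals: 2 + 6 + 12 + 20 + 30 + 42 + 56 = 168.

168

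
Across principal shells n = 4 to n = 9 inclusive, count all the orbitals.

Shell n has n² orbitals: 4²=16 + 5²=25 + 6²=36 + 7²=49 + 8²=64 + 9²=81 = 271 orbitals.

271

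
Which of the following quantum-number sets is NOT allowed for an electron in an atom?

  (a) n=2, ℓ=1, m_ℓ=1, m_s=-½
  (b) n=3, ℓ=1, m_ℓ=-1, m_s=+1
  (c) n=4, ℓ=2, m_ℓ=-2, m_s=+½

(b) has m_s = +1, but an electron's spin must be ±1/2.
The remaining sets (a), (c) satisfy all four rules.

(b)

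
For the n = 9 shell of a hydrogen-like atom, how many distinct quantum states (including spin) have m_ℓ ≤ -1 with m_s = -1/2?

The (ℓ, m_ℓ) pairs meeting m_ℓ ≤ -1 give: ℓ=1 → 1; ℓ=2 → 2; ℓ=3 → 3; ℓ=4 → 4; ℓ=5 → 5; ℓ=6 → 6; ℓ=7 → 7; ℓ=8 → 8.
Orbitals: 1 + 2 + 3 + 4 + 5 + 6 + 7 + 8 = 36. With m_s fixed to a single value there is one state per orbital, giving 36 states.

36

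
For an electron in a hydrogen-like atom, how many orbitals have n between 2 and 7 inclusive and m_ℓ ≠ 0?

Treat each shell separately and count matching orbitals:
n=2 → 2; n=3 → 6; n=4 → 12; n=5 → 20; n=6 → 30; n=7 → 42.
Total orbitals: 2 + 6 + 12 + 20 + 30 + 42 = 112.

112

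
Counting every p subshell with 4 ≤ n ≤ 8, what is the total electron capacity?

30

A p subshell (l = 1) exists for every n ≥ 2, so shells n = 4, 5, 6, 7, 8 each contribute one — 5 subshells.
Since each p subshell holds 2(2·1+1) = 6 electrons, the total is 5 × 6 = 30.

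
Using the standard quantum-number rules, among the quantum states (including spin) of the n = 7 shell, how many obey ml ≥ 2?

30

With n = 7 the allowed l are 0, 1, …, 6.
Contributions: l=2 → 1; l=3 → 2; l=4 → 3; l=5 → 4; l=6 → 5.
Orbitals: 1 + 2 + 3 + 4 + 5 = 15. Each orbital carries two spin states, so 15 × 2 = 30 states.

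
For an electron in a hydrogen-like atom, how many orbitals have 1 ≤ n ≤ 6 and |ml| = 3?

12

Per-shell orbital counts meeting the constraint:
n=4 → 2; n=5 → 4; n=6 → 6.
Total orbitals: 2 + 4 + 6 = 12.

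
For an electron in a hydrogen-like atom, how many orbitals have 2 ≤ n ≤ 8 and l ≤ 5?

For each n in the range, tally the orbitals obeying l ≤ 5:
n=2 → 4; n=3 → 9; n=4 → 16; n=5 → 25; n=6 → 36; n=7 → 36; n=8 → 36.
Total orbitals: 4 + 9 + 16 + 25 + 36 + 36 + 36 = 162.

162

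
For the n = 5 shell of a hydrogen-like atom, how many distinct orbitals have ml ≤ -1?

For n = 5, l ranges over 0 … 4.
The (l, ml) pairs meeting ml ≤ -1 give: l=1 → 1; l=2 → 2; l=3 → 3; l=4 → 4.
Total orbitals: 1 + 2 + 3 + 4 = 10.

10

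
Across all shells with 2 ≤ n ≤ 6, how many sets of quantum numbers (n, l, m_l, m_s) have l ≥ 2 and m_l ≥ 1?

60

Per-shell orbital counts meeting the constraint:
n=3 → 2; n=4 → 5; n=5 → 9; n=6 → 14.
Orbitals: 2 + 5 + 9 + 14 = 30. Including both spin states (m_s = ±1/2) gives 2 × 30 = 60 states.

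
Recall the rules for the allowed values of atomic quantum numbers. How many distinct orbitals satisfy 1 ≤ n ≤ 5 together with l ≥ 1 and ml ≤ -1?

Go shell by shell, enumerating (l, ml) with l ≥ 1 and ml ≤ -1:
n=2 → 1; n=3 → 3; n=4 → 6; n=5 → 10.
Total orbitals: 1 + 3 + 6 + 10 = 20.

20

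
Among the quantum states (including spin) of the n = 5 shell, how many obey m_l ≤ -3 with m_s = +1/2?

Orbitals with m_l ≤ -3, by l: l=3 → 1; l=4 → 2.
Orbitals: 1 + 2 = 3. With m_s fixed to a single value there is one state per orbital, giving 3 states.

3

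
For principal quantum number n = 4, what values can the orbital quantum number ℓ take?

0, 1, 2, 3

ℓ is an integer with 0 ≤ ℓ ≤ n−1, so for n = 4: ℓ = 0, 1, 2, 3.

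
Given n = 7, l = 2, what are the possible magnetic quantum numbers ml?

ml takes every integer from −l to +l. With l = 2 that gives the 5 values -2, -1, 0, 1, 2.

-2, -1, 0, 1, 2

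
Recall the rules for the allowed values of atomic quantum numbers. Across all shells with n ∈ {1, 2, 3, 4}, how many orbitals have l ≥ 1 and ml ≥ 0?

16

Per-shell orbital counts meeting the constraint:
n=2 → 2; n=3 → 5; n=4 → 9.
Total orbitals: 2 + 5 + 9 = 16.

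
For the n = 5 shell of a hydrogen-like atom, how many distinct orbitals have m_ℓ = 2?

With n = 5 the allowed ℓ are 0, 1, …, 4.
Contributions: ℓ=2 → 1; ℓ=3 → 1; ℓ=4 → 1.
Total orbitals: 1 + 1 + 1 = 3.

3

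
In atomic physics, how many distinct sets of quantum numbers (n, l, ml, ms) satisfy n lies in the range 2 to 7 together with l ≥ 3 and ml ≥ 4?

For each n in the range, tally the orbitals obeying l ≥ 3 and ml ≥ 4:
n=5 → 1; n=6 → 3; n=7 → 6.
Orbitals: 1 + 3 + 6 = 10. Including both spin states (ms = ±1/2) gives 2 × 10 = 20 states.

20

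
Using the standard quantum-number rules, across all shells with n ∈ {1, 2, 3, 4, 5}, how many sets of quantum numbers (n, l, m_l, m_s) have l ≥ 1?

100

Treat each shell separately and count matching orbitals:
n=2 → 3; n=3 → 8; n=4 → 15; n=5 → 24.
Orbitals: 3 + 8 + 15 + 24 = 50. Including both spin states (m_s = ±1/2) gives 2 × 50 = 100 states.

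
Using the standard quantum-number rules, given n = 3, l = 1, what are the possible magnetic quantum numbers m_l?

m_l takes every integer from −l to +l. With l = 1 that gives the 3 values -1, 0, 1.

-1, 0, 1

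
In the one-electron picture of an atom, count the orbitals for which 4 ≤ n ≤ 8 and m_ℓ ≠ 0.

160

Treat each shell separately and count matching orbitals:
n=4 → 12; n=5 → 20; n=6 → 30; n=7 → 42; n=8 → 56.
Total orbitals: 12 + 20 + 30 + 42 + 56 = 160.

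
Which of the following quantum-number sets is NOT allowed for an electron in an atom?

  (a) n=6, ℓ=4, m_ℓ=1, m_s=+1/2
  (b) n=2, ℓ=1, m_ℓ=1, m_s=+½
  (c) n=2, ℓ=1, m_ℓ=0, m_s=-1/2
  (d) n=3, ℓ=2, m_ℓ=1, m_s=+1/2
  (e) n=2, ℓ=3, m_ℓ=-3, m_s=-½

(e) has ℓ = 3 ≥ n = 2, violating 0 ≤ ℓ ≤ n−1.
The remaining sets (a), (b), (c), (d) satisfy all four rules.

(e)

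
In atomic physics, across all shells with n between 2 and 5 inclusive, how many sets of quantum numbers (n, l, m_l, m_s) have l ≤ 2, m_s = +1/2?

31

Per-shell orbital counts meeting the constraint:
n=2 → 4; n=3 → 9; n=4 → 9; n=5 → 9.
Orbitals: 4 + 9 + 9 + 9 = 31. With m_s fixed to +1/2 there is one state per orbital, so 31 states.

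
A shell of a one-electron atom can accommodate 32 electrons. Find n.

n = 4

2n² = 32 ⇒ n² = 16 ⇒ n = 4.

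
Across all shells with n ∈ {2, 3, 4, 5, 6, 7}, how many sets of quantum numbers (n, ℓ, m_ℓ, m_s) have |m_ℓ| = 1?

84

Work shell by shell — for each n, count the (ℓ, m_ℓ) pairs that satisfy |m_ℓ| = 1:
n=2 → 2; n=3 → 4; n=4 → 6; n=5 → 8; n=6 → 10; n=7 → 12.
Orbitals: 2 + 4 + 6 + 8 + 10 + 12 = 42. Including both spin states (m_s = ±1/2) gives 2 × 42 = 84 states.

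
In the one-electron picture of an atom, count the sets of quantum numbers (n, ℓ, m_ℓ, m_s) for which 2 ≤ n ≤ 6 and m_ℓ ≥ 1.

Per-shell orbital counts meeting the constraint:
n=2 → 1; n=3 → 3; n=4 → 6; n=5 → 10; n=6 → 15.
Orbitals: 1 + 3 + 6 + 10 + 15 = 35. Including both spin states (m_s = ±1/2) gives 2 × 35 = 70 states.

70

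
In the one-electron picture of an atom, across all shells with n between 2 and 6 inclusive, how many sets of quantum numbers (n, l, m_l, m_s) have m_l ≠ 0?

140

Per-shell orbital counts meeting the constraint:
n=2 → 2; n=3 → 6; n=4 → 12; n=5 → 20; n=6 → 30.
Orbitals: 2 + 6 + 12 + 20 + 30 = 70. Including both spin states (m_s = ±1/2) gives 2 × 70 = 140 states.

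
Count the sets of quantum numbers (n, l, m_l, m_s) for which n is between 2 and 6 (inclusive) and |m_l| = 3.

24

Per-shell orbital counts meeting the constraint:
n=4 → 2; n=5 → 4; n=6 → 6.
Orbitals: 2 + 4 + 6 = 12. Including both spin states (m_s = ±1/2) gives 2 × 12 = 24 states.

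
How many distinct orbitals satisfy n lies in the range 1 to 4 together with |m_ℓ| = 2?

6

Treat each shell separately and count matching orbitals:
n=3 → 2; n=4 → 4.
Total orbitals: 2 + 4 = 6.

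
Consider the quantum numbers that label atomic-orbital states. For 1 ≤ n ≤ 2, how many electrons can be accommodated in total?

10

Total orbitals = 1² + 2² = 5. Doubling for spin gives 10 electrons.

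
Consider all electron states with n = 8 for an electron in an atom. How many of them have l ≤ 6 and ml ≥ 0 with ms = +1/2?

With n = 8 the allowed l are 0, 1, …, 7.
Per l-value: l=0 → 1; l=1 → 2; l=2 → 3; l=3 → 4; l=4 → 5; l=5 → 6; l=6 → 7.
Orbitals: 1 + 2 + 3 + 4 + 5 + 6 + 7 = 28. With ms fixed to a single value there is one state per orbital, giving 28 states.

28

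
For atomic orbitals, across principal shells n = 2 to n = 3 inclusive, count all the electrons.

Shell n has n² orbitals: 2²=4 + 3²=9 = 13 orbitals.
Two spin states per orbital: 2 × 13 = 26 electrons.

26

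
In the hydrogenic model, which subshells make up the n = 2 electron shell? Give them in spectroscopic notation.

2s, 2p

For n = 2, l runs from 0 to 1. In spectroscopic notation l = 0,1,2,… ↔ s,p,d,f,g,h,i, so the subshells are 2s, 2p.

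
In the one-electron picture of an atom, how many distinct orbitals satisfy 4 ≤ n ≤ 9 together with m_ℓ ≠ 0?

Go shell by shell, enumerating (ℓ, m_ℓ) with m_ℓ ≠ 0:
n=4 → 12; n=5 → 20; n=6 → 30; n=7 → 42; n=8 → 56; n=9 → 72.
Total orbitals: 12 + 20 + 30 + 42 + 56 + 72 = 232.

232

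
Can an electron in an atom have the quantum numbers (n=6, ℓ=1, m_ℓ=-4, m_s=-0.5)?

The magnetic quantum number must satisfy −ℓ ≤ m_ℓ ≤ ℓ. With ℓ = 1, m_ℓ can only be -1, 0, 1, so m_ℓ = -4 is forbidden.

No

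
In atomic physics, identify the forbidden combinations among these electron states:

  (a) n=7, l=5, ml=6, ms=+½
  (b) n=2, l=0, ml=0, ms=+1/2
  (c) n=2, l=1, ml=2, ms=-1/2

(a) and (c)

(a) has |ml| = 6 > l = 5, violating −l ≤ ml ≤ l.
(c) has |ml| = 2 > l = 1, violating −l ≤ ml ≤ l.
The remaining set (b) satisfies all four rules.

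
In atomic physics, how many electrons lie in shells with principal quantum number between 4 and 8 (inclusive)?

380

Shell n has n² orbitals: 4²=16 + 5²=25 + 6²=36 + 7²=49 + 8²=64 = 190 orbitals.
Two spin states per orbital: 2 × 190 = 380 electrons.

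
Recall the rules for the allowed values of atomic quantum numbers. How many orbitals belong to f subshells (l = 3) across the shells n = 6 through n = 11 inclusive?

42

An f subshell (l = 3) exists for every n ≥ 4, so shells n = 6, 7, 8, 9, 10, 11 each contribute one — 6 subshells.
Since each f subshell has 2·3+1 = 7 orbitals, the total is 6 × 7 = 42.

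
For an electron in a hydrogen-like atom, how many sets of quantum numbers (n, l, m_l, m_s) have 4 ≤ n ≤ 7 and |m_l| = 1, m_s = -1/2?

36

Treat each shell separately and count matching orbitals:
n=4 → 6; n=5 → 8; n=6 → 10; n=7 → 12.
Orbitals: 6 + 8 + 10 + 12 = 36. With m_s fixed to -1/2 there is one state per orbital, so 36 states.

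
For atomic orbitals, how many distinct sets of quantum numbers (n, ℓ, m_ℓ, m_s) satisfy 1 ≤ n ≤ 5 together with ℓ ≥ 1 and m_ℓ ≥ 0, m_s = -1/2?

Count contributing orbitals for each principal shell:
n=2 → 2; n=3 → 5; n=4 → 9; n=5 → 14.
Orbitals: 2 + 5 + 9 + 14 = 30. With m_s fixed to -1/2 there is one state per orbital, so 30 states.

30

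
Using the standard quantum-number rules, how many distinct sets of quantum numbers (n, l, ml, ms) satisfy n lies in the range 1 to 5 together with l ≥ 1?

Treat each shell separately and count matching orbitals:
n=2 → 3; n=3 → 8; n=4 → 15; n=5 → 24.
Orbitals: 3 + 8 + 15 + 24 = 50. Including both spin states (ms = ±1/2) gives 2 × 50 = 100 states.

100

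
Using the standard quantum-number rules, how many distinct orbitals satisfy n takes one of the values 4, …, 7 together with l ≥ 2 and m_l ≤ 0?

62

Treat each shell separately and count matching orbitals:
n=4 → 7; n=5 → 12; n=6 → 18; n=7 → 25.
Total orbitals: 7 + 12 + 18 + 25 = 62.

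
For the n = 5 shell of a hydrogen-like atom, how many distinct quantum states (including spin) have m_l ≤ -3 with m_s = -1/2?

3

With n = 5 the allowed l are 0, 1, …, 4.
Orbitals with m_l ≤ -3, by l: l=3 → 1; l=4 → 2.
Orbitals: 1 + 2 = 3. With m_s fixed to a single value there is one state per orbital, giving 3 states.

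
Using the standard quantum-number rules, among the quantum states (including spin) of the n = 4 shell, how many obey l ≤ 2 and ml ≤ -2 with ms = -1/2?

The n = 4 shell has l = 0 through 3; check each.
The (l, ml) pairs meeting l ≤ 2 and ml ≤ -2 give: l=2 → 1.
Orbitals: 1. With ms fixed to a single value there is one state per orbital, giving 1 state.

1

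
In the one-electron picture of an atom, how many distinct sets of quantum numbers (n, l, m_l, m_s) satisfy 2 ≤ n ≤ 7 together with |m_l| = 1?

84

For each n in the range, tally the orbitals obeying |m_l| = 1:
n=2 → 2; n=3 → 4; n=4 → 6; n=5 → 8; n=6 → 10; n=7 → 12.
Orbitals: 2 + 4 + 6 + 8 + 10 + 12 = 42. Including both spin states (m_s = ±1/2) gives 2 × 42 = 84 states.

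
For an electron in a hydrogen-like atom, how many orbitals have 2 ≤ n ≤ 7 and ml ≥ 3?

20

For each n in the range, tally the orbitals obeying ml ≥ 3:
n=4 → 1; n=5 → 3; n=6 → 6; n=7 → 10.
Total orbitals: 1 + 3 + 6 + 10 = 20.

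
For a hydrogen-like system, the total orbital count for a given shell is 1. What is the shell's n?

n² = 1 ⇒ n = 1.

n = 1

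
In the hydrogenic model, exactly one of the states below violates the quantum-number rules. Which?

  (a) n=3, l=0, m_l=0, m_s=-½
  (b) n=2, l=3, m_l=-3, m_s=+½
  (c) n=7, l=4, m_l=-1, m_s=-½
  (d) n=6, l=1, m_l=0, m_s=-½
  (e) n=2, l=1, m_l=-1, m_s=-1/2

(b) has l = 3 ≥ n = 2, violating 0 ≤ l ≤ n−1.
The remaining sets (a), (c), (d), (e) satisfy all four rules.

(b)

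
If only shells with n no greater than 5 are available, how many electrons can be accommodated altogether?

Total orbitals = 1² + 2² + 3² + 4² + 5² = 55. Doubling for spin gives 110 electrons.

110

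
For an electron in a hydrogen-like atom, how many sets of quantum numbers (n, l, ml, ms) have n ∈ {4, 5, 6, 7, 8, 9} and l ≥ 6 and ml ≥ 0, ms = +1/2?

46

For each n in the range, tally the orbitals obeying l ≥ 6 and ml ≥ 0:
n=7 → 7; n=8 → 15; n=9 → 24.
Orbitals: 7 + 15 + 24 = 46. With ms fixed to +1/2 there is one state per orbital, so 46 states.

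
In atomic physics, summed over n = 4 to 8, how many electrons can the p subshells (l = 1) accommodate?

30

A p subshell (l = 1) exists for every n ≥ 2, so shells n = 4, 5, 6, 7, 8 each contribute one — 5 subshells.
Since each p subshell holds 2(2·1+1) = 6 electrons, the total is 5 × 6 = 30.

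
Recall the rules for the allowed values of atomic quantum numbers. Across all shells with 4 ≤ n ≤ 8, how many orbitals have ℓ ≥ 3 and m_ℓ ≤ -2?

50

For each n in the range, tally the orbitals obeying ℓ ≥ 3 and m_ℓ ≤ -2:
n=4 → 2; n=5 → 5; n=6 → 9; n=7 → 14; n=8 → 20.
Total orbitals: 2 + 5 + 9 + 14 + 20 = 50.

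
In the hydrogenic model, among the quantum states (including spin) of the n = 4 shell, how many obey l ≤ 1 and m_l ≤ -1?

2

Per l-value: l=1 → 1.
Orbitals: 1. Each orbital carries two spin states, so 1 × 2 = 2 states.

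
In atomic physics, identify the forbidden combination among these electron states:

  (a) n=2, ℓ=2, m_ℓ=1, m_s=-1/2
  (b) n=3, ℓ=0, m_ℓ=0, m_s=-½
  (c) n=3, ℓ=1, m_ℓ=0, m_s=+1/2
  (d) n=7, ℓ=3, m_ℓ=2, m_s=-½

(a) has ℓ = 2 ≥ n = 2, violating 0 ≤ ℓ ≤ n−1.
The remaining sets (b), (c), (d) satisfy all four rules.

(a)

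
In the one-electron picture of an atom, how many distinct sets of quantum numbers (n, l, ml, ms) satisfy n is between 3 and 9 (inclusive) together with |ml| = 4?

60

For each n in the range, tally the orbitals obeying |ml| = 4:
n=5 → 2; n=6 → 4; n=7 → 6; n=8 → 8; n=9 → 10.
Orbitals: 2 + 4 + 6 + 8 + 10 = 30. Including both spin states (ms = ±1/2) gives 2 × 30 = 60 states.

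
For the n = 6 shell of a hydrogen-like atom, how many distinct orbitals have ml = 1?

5

Go through l = 0, …, 5 (the values permitted for n = 6).
Contributions: l=1 → 1; l=2 → 1; l=3 → 1; l=4 → 1; l=5 → 1.
Total orbitals: 1 + 1 + 1 + 1 + 1 = 5.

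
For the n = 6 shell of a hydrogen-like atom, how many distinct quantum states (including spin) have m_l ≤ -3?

With n = 6 the allowed l are 0, 1, …, 5.
Per l-value: l=3 → 1; l=4 → 2; l=5 → 3.
Orbitals: 1 + 2 + 3 = 6. Each orbital carries two spin states, so 6 × 2 = 12 states.

12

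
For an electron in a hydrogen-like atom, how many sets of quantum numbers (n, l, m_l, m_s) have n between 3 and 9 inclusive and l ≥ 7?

For each n in the range, tally the orbitals obeying l ≥ 7:
n=8 → 15; n=9 → 32.
Orbitals: 15 + 32 = 47. Including both spin states (m_s = ±1/2) gives 2 × 47 = 94 states.

94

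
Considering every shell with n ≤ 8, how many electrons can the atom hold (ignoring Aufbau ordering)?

Total orbitals = 1² + 2² + 3² + 4² + 5² + 6² + 7² + 8² = 204. Doubling for spin gives 408 electrons.

408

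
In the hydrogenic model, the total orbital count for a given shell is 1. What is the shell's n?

n = 1

n² = 1 ⇒ n = 1.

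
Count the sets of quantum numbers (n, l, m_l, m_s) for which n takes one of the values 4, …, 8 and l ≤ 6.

350

Treat each shell separately and count matching orbitals:
n=4 → 16; n=5 → 25; n=6 → 36; n=7 → 49; n=8 → 49.
Orbitals: 16 + 25 + 36 + 49 + 49 = 175. Including both spin states (m_s = ±1/2) gives 2 × 175 = 350 states.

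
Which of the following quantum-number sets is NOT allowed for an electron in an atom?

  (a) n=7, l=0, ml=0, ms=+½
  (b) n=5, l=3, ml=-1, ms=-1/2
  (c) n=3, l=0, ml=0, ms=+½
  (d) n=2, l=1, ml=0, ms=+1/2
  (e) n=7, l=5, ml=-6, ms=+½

(e)

(e) has |ml| = 6 > l = 5, violating −l ≤ ml ≤ l.
The remaining sets (a), (b), (c), (d) satisfy all four rules.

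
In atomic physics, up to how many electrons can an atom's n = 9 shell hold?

A shell holds 2n² electrons: 2 × 9² = 2 × 81 = 162.

162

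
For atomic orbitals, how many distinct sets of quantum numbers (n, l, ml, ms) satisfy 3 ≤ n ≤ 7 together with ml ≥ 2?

70

Go shell by shell, enumerating (l, ml) with ml ≥ 2:
n=3 → 1; n=4 → 3; n=5 → 6; n=6 → 10; n=7 → 15.
Orbitals: 1 + 3 + 6 + 10 + 15 = 35. Including both spin states (ms = ±1/2) gives 2 × 35 = 70 states.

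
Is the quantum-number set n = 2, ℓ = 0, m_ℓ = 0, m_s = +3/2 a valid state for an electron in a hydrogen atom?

The spin quantum number for an electron can only be m_s = +1/2 or −1/2; m_s = +3/2 is not one of those.

Invalid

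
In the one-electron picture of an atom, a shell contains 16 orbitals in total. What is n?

n = 4

n² = 16 ⇒ n = 4.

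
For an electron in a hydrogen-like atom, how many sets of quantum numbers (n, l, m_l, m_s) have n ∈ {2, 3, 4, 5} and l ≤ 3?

Work shell by shell — for each n, count the (l, m_l) pairs that satisfy l ≤ 3:
n=2 → 4; n=3 → 9; n=4 → 16; n=5 → 16.
Orbitals: 4 + 9 + 16 + 16 = 45. Including both spin states (m_s = ±1/2) gives 2 × 45 = 90 states.

90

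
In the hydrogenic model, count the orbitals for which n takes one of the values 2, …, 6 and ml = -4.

For each n in the range, tally the orbitals obeying ml = -4:
n=5 → 1; n=6 → 2.
Total orbitals: 1 + 2 = 3.

3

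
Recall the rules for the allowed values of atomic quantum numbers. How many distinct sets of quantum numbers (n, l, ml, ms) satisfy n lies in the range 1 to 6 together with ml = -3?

Treat each shell separately and count matching orbitals:
n=4 → 1; n=5 → 2; n=6 → 3.
Orbitals: 1 + 2 + 3 = 6. Including both spin states (ms = ±1/2) gives 2 × 6 = 12 states.

12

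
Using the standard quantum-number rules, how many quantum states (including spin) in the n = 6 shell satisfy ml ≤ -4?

The n = 6 shell has l = 0 through 5; check each.
Orbitals with ml ≤ -4, by l: l=4 → 1; l=5 → 2.
Orbitals: 1 + 2 = 3. Each orbital carries two spin states, so 3 × 2 = 6 states.

6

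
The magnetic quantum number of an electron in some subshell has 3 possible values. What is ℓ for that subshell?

ℓ = 1

m_ℓ ranges over 2ℓ+1 integers, so 2ℓ+1 = 3 ⇒ ℓ = 1.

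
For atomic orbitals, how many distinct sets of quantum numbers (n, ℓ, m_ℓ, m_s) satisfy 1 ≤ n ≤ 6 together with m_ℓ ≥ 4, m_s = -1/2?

Count contributing orbitals for each principal shell:
n=5 → 1; n=6 → 3.
Orbitals: 1 + 3 = 4. With m_s fixed to -1/2 there is one state per orbital, so 4 states.

4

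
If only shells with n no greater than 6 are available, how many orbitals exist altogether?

91

Total orbitals = 1² + 2² + 3² + 4² + 5² + 6² = 91.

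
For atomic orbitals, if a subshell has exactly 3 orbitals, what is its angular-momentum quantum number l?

2l+1 = 3 gives l = 1.

l = 1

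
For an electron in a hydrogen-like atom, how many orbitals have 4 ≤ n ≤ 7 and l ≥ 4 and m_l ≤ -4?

For each n in the range, tally the orbitals obeying l ≥ 4 and m_l ≤ -4:
n=5 → 1; n=6 → 3; n=7 → 6.
Total orbitals: 1 + 3 + 6 = 10.

10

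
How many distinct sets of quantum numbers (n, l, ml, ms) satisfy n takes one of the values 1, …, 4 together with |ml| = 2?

12

Count contributing orbitals for each principal shell:
n=3 → 2; n=4 → 4.
Orbitals: 2 + 4 = 6. Including both spin states (ms = ±1/2) gives 2 × 6 = 12 states.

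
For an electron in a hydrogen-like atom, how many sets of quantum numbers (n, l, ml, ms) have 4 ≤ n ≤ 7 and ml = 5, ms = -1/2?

3

Treat each shell separately and count matching orbitals:
n=6 → 1; n=7 → 2.
Orbitals: 1 + 2 = 3. With ms fixed to -1/2 there is one state per orbital, so 3 states.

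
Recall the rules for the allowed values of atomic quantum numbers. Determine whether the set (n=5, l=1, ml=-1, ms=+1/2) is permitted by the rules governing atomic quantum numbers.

n = 5 is a positive integer. l = 1 satisfies 0 ≤ l ≤ n−1 = 4. ml = -1 lies in the range −l … +l (here −1 … 1). ms = +1/2 is one of ±1/2.
All four constraints are satisfied.

Valid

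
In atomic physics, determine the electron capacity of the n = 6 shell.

72

A shell holds 2n² electrons: 2 × 6² = 2 × 36 = 72.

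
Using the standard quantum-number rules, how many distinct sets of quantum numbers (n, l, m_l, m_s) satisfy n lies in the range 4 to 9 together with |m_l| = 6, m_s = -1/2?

12

Count contributing orbitals for each principal shell:
n=7 → 2; n=8 → 4; n=9 → 6.
Orbitals: 2 + 4 + 6 = 12. With m_s fixed to -1/2 there is one state per orbital, so 12 states.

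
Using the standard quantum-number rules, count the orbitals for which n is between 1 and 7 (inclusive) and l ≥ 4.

Treat each shell separately and count matching orbitals:
n=5 → 9; n=6 → 20; n=7 → 33.
Total orbitals: 9 + 20 + 33 = 62.

62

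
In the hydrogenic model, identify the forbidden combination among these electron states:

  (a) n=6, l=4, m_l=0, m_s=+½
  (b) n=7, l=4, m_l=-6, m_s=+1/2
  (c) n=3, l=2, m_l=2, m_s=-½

(b) has |m_l| = 6 > l = 4, violating −l ≤ m_l ≤ l.
The remaining sets (a), (c) satisfy all four rules.

(b)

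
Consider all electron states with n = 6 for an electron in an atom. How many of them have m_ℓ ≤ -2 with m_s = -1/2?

With n = 6 the allowed ℓ are 0, 1, …, 5.
Orbitals with m_ℓ ≤ -2, by ℓ: ℓ=2 → 1; ℓ=3 → 2; ℓ=4 → 3; ℓ=5 → 4.
Orbitals: 1 + 2 + 3 + 4 = 10. With m_s fixed to a single value there is one state per orbital, giving 10 states.

10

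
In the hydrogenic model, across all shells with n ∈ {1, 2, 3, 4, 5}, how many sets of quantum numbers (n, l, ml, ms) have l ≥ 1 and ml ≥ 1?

40

Count contributing orbitals for each principal shell:
n=2 → 1; n=3 → 3; n=4 → 6; n=5 → 10.
Orbitals: 1 + 3 + 6 + 10 = 20. Including both spin states (ms = ±1/2) gives 2 × 20 = 40 states.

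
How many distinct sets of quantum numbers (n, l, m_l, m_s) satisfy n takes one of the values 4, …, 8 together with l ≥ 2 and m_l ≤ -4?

For each n in the range, tally the orbitals obeying l ≥ 2 and m_l ≤ -4:
n=5 → 1; n=6 → 3; n=7 → 6; n=8 → 10.
Orbitals: 1 + 3 + 6 + 10 = 20. Including both spin states (m_s = ±1/2) gives 2 × 20 = 40 states.

40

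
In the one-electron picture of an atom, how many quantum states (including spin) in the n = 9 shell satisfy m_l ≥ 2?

56

The n = 9 shell has l = 0 through 8; check each.
Orbitals with m_l ≥ 2, by l: l=2 → 1; l=3 → 2; l=4 → 3; l=5 → 4; l=6 → 5; l=7 → 6; l=8 → 7.
Orbitals: 1 + 2 + 3 + 4 + 5 + 6 + 7 = 28. Each orbital carries two spin states, so 28 × 2 = 56 states.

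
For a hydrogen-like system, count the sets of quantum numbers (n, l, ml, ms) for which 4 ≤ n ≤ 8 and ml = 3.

30

Treat each shell separately and count matching orbitals:
n=4 → 1; n=5 → 2; n=6 → 3; n=7 → 4; n=8 → 5.
Orbitals: 1 + 2 + 3 + 4 + 5 = 15. Including both spin states (ms = ±1/2) gives 2 × 15 = 30 states.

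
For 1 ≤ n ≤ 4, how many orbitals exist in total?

Total orbitals = 1² + 2² + 3² + 4² = 30.

30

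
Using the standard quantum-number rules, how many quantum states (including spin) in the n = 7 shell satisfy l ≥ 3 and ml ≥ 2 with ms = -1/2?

14

With n = 7 the allowed l are 0, 1, …, 6.
Contributions: l=3 → 2; l=4 → 3; l=5 → 4; l=6 → 5.
Orbitals: 2 + 3 + 4 + 5 = 14. With ms fixed to a single value there is one state per orbital, giving 14 states.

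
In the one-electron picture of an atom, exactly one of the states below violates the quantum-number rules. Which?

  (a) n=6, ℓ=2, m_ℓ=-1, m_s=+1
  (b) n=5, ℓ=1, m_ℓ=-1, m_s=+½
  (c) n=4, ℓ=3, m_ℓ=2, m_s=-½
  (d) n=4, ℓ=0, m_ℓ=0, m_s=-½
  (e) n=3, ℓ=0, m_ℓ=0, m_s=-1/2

(a) has m_s = +1, but an electron's spin must be ±1/2.
The remaining sets (b), (c), (d), (e) satisfy all four rules.

(a)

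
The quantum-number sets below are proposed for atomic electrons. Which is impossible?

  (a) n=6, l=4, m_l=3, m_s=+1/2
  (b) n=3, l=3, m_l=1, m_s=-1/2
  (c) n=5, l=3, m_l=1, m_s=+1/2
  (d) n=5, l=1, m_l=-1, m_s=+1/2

(b)

(b) has l = 3 ≥ n = 3, violating 0 ≤ l ≤ n−1.
The remaining sets (a), (c), (d) satisfy all four rules.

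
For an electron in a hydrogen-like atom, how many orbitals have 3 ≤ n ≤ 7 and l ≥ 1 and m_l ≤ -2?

Go shell by shell, enumerating (l, m_l) with l ≥ 1 and m_l ≤ -2:
n=3 → 1; n=4 → 3; n=5 → 6; n=6 → 10; n=7 → 15.
Total orbitals: 1 + 3 + 6 + 10 + 15 = 35.

35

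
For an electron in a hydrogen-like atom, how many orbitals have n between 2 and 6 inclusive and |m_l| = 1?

Work shell by shell — for each n, count the (l, m_l) pairs that satisfy |m_l| = 1:
n=2 → 2; n=3 → 4; n=4 → 6; n=5 → 8; n=6 → 10.
Total orbitals: 2 + 4 + 6 + 8 + 10 = 30.

30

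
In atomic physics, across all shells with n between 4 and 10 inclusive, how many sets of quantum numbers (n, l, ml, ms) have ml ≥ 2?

Count contributing orbitals for each principal shell:
n=4 → 3; n=5 → 6; n=6 → 10; n=7 → 15; n=8 → 21; n=9 → 28; n=10 → 36.
Orbitals: 3 + 6 + 10 + 15 + 21 + 28 + 36 = 119. Including both spin states (ms = ±1/2) gives 2 × 119 = 238 states.

238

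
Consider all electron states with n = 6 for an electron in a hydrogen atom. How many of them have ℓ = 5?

The n = 6 shell has ℓ = 0 through 5; check each.
Contributions: ℓ=5 → 11.
Orbitals: 11. Each orbital carries two spin states, so 11 × 2 = 22 states.

22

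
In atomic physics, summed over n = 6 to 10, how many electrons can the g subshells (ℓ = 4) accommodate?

A g subshell (ℓ = 4) exists for every n ≥ 5, so shells n = 6, 7, 8, 9, 10 each contribute one — 5 subshells.
Since each g subshell holds 2(2·4+1) = 18 electrons, the total is 5 × 18 = 90.

90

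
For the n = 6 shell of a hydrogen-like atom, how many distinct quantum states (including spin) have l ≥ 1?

70

For n = 6, l ranges over 0 … 5.
Contributions: l=1 → 3; l=2 → 5; l=3 → 7; l=4 → 9; l=5 → 11.
Orbitals: 3 + 5 + 7 + 9 + 11 = 35. Each orbital carries two spin states, so 35 × 2 = 70 states.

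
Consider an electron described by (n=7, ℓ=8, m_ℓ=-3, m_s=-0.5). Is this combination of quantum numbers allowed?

Invalid

The orbital quantum number must satisfy 0 ≤ ℓ ≤ n−1. With n = 7 the allowed ℓ values are 0, 1, 2, 3, 4, 5, 6, so ℓ = 8 is out of range.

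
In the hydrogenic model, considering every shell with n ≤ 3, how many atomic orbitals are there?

Total orbitals = 1² + 2² + 3² = 14.

14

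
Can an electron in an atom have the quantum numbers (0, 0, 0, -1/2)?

Not allowed

The principal quantum number must be a positive integer (n ≥ 1), but here n = 0.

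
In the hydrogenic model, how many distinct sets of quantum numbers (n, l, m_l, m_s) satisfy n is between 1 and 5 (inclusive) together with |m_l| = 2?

Per-shell orbital counts meeting the constraint:
n=3 → 2; n=4 → 4; n=5 → 6.
Orbitals: 2 + 4 + 6 = 12. Including both spin states (m_s = ±1/2) gives 2 × 12 = 24 states.

24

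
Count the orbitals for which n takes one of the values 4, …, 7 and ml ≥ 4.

Work shell by shell — for each n, count the (l, ml) pairs that satisfy ml ≥ 4:
n=5 → 1; n=6 → 3; n=7 → 6.
Total orbitals: 1 + 3 + 6 = 10.

10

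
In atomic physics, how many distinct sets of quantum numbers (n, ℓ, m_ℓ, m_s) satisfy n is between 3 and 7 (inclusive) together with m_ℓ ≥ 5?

8

Count contributing orbitals for each principal shell:
n=6 → 1; n=7 → 3.
Orbitals: 1 + 3 = 4. Including both spin states (m_s = ±1/2) gives 2 × 4 = 8 states.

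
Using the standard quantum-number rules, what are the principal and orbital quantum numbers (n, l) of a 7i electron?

The leading integer gives n = 7; the letter 'i' means l = 6.

n = 7, l = 6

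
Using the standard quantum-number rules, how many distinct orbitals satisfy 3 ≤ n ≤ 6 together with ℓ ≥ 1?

Treat each shell separately and count matching orbitals:
n=3 → 8; n=4 → 15; n=5 → 24; n=6 → 35.
Total orbitals: 8 + 15 + 24 + 35 = 82.

82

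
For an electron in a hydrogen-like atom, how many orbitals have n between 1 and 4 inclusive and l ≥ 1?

26

Count contributing orbitals for each principal shell:
n=2 → 3; n=3 → 8; n=4 → 15.
Total orbitals: 3 + 8 + 15 = 26.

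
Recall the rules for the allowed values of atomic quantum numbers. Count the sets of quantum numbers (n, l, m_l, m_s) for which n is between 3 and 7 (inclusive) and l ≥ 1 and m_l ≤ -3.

40

Treat each shell separately and count matching orbitals:
n=4 → 1; n=5 → 3; n=6 → 6; n=7 → 10.
Orbitals: 1 + 3 + 6 + 10 = 20. Including both spin states (m_s = ±1/2) gives 2 × 20 = 40 states.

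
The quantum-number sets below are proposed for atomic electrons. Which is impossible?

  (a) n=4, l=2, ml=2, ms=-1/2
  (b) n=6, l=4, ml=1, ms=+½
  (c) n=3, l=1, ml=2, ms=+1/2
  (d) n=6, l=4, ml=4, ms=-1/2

(c)

(c) has |ml| = 2 > l = 1, violating −l ≤ ml ≤ l.
The remaining sets (a), (b), (d) satisfy all four rules.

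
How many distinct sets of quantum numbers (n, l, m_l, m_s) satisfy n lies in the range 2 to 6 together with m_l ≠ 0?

Treat each shell separately and count matching orbitals:
n=2 → 2; n=3 → 6; n=4 → 12; n=5 → 20; n=6 → 30.
Orbitals: 2 + 6 + 12 + 20 + 30 = 70. Including both spin states (m_s = ±1/2) gives 2 × 70 = 140 states.

140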